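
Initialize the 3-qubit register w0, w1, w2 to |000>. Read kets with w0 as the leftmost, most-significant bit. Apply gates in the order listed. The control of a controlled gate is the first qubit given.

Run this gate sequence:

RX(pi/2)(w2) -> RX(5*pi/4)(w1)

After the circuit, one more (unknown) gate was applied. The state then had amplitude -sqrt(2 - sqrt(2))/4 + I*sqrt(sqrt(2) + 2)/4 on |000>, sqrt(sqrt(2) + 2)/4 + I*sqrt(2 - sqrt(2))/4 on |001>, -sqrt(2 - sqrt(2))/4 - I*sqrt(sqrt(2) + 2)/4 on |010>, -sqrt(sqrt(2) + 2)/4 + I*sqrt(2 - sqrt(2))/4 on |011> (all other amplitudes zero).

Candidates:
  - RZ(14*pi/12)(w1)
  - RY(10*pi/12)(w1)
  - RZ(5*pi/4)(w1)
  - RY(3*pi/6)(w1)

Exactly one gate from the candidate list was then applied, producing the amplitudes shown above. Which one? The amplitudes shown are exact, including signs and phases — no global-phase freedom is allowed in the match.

It was RY(3*pi/6)(w1) that produced the state shown.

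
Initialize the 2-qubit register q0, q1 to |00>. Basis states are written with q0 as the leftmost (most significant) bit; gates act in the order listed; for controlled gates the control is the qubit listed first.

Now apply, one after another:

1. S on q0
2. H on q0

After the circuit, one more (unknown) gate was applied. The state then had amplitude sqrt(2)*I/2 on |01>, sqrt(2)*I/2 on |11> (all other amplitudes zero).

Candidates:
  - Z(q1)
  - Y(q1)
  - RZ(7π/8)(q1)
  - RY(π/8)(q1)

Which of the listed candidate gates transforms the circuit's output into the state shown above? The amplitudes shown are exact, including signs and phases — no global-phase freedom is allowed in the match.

It was Y(q1) that produced the state shown.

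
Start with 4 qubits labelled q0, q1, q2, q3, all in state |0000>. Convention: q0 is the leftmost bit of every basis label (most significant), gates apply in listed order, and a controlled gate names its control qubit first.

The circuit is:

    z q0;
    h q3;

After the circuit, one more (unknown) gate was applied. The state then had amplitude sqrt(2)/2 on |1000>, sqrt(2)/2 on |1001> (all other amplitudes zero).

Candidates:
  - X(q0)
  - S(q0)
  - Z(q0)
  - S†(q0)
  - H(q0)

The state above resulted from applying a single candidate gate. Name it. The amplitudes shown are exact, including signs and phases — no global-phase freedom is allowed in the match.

The applied gate was X(q0).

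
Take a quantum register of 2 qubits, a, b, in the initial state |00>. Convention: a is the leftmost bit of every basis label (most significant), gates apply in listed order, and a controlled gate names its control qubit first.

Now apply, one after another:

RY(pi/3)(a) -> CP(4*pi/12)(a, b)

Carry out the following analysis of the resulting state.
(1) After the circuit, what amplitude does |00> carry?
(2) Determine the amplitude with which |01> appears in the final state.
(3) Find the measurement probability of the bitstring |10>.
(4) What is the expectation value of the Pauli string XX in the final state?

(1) The final state's coefficient on |00> equals sqrt(3)/2.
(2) |01> carries amplitude 0 in the final state.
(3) Outcome |10> occurs with probability 1/4.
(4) In the final state, XX has expectation 0.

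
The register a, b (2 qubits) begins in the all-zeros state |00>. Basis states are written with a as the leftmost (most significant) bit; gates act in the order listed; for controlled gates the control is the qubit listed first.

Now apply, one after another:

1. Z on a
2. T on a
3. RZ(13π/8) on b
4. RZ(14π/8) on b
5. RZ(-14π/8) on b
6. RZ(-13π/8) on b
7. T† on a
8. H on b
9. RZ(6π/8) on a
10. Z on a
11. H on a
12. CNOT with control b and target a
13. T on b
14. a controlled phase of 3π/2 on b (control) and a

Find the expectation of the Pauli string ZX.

The observable ZX averages to 0. Key observation: gates 2-7 undo each other exactly, leaving only the rest of the circuit to track.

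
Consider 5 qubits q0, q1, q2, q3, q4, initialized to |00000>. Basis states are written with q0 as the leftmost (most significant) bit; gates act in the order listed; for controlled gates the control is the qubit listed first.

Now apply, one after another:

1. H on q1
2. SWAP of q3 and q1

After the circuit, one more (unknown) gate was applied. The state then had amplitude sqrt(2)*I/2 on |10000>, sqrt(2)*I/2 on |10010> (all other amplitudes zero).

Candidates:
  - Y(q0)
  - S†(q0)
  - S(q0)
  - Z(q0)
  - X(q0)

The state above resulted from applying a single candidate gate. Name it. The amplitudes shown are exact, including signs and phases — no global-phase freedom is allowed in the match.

The applied gate was Y(q0).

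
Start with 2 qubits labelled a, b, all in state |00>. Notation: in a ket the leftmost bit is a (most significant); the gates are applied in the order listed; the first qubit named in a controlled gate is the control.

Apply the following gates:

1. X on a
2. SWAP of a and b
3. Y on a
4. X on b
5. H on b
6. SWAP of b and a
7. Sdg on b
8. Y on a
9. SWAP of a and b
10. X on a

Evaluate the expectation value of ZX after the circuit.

The observable ZX averages to -1.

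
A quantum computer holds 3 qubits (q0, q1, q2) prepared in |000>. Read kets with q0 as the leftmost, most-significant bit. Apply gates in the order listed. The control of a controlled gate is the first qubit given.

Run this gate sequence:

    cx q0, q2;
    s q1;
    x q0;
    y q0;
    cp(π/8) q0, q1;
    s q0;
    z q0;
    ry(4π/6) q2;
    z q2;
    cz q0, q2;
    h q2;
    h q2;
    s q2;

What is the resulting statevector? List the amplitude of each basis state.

After the circuit, the state carries amplitude -I/2 on |000>, -sqrt(3)/2 on |001>, and 0 on every other basis state.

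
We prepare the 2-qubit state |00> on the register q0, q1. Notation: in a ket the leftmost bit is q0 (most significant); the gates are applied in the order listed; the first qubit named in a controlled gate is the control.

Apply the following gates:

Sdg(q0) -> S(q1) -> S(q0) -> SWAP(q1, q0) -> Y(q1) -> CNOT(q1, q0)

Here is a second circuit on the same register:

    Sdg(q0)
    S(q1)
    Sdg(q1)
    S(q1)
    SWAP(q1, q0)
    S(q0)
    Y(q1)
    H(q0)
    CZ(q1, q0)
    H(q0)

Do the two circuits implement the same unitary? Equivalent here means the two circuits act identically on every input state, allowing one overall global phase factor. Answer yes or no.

No — the two circuits implement different unitaries, even allowing a global phase.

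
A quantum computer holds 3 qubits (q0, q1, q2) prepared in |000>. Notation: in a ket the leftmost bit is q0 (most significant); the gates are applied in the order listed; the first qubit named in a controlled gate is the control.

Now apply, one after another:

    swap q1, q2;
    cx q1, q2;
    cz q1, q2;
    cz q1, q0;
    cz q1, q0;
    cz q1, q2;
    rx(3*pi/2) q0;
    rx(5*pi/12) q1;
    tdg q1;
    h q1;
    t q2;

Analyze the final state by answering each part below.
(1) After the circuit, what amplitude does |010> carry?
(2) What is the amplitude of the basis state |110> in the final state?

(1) The final state's coefficient on |010> equals -sqrt(sqrt(2) + 2)/8 - sqrt(6 - 3*sqrt(2))/8 - sqrt(3*sqrt(2) + 6)*exp(I*pi/4)/8 + sqrt(2 - sqrt(2))*exp(I*pi/4)/8. Key observation: the block from step 3 through step 6 cancels to the identity and can be dropped.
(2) The final state's coefficient on |110> equals -sqrt(3*sqrt(2) + 6)*exp(3*I*pi/4)/8 - I*sqrt(sqrt(2) + 2)/8 - I*sqrt(6 - 3*sqrt(2))/8 + sqrt(2 - sqrt(2))*exp(3*I*pi/4)/8.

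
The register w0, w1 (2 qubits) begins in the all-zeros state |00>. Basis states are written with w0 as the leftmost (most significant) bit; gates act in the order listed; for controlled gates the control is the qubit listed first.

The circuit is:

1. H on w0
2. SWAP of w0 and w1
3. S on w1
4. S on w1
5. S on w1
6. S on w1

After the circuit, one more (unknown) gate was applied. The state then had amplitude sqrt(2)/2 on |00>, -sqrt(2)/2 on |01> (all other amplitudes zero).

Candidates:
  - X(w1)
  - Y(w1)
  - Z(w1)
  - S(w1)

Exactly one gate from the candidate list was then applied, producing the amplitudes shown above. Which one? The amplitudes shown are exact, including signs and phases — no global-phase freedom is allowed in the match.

The applied gate was Z(w1).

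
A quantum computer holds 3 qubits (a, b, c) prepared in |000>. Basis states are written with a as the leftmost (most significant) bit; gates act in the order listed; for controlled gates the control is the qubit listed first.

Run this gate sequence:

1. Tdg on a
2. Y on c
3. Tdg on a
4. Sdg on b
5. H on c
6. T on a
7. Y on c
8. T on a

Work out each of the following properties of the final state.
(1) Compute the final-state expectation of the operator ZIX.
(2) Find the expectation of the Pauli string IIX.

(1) The observable ZIX averages to 1.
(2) In the final state, IIX has expectation 1.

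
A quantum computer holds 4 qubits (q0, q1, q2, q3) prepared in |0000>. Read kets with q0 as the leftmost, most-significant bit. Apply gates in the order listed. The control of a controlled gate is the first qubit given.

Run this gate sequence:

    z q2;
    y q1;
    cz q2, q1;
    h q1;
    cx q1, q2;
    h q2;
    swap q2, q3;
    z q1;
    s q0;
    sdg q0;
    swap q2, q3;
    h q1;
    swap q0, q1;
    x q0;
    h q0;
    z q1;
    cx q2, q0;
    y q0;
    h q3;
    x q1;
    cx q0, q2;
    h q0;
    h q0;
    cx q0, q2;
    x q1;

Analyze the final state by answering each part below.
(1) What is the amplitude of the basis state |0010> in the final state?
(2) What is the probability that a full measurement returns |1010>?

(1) The amplitude on |0010> is sqrt(2)/4. Key observation: steps 20-25 multiply out to the identity, so the circuit reduces to the remaining gates.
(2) The probability of measuring |1010> is 1/8.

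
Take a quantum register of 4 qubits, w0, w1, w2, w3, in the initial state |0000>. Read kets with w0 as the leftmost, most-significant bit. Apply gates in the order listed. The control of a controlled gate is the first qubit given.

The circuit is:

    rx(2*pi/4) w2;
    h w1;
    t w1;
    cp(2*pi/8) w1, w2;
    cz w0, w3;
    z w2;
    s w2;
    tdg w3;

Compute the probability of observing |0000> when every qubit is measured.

The probability of measuring |0000> is 1/4.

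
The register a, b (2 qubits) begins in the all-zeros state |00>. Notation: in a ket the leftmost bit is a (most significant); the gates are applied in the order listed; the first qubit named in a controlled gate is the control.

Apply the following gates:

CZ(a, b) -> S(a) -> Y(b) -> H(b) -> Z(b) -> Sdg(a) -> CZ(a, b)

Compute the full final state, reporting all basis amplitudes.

The final amplitudes are sqrt(2)*I/2 on |00>, sqrt(2)*I/2 on |01>, 0 on |10>, 0 on |11>.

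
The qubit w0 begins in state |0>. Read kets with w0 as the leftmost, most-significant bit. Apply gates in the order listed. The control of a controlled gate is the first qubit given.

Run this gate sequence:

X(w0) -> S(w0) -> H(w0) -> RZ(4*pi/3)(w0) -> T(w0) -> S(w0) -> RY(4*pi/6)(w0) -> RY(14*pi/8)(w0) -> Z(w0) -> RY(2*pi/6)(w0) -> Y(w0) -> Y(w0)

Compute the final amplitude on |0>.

The final state's coefficient on |0> equals -sqrt(12 - 6*sqrt(2))*exp(11*I*pi/12)/8 + sqrt(4 - 2*sqrt(2))*exp(5*I*pi/6)/8 + sqrt(2*sqrt(2) + 4)*exp(11*I*pi/12)/8 + sqrt(6*sqrt(2) + 12)*exp(5*I*pi/6)/8.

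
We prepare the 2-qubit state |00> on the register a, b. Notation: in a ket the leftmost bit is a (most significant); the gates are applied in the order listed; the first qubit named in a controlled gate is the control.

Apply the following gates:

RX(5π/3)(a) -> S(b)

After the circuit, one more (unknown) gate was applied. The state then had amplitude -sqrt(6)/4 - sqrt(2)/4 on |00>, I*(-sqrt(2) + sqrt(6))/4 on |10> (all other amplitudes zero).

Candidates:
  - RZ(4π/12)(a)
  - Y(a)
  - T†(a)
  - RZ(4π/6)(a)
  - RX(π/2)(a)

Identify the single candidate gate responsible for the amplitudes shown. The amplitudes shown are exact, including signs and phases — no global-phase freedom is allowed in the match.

The unique candidate consistent with the amplitudes is RX(π/2)(a).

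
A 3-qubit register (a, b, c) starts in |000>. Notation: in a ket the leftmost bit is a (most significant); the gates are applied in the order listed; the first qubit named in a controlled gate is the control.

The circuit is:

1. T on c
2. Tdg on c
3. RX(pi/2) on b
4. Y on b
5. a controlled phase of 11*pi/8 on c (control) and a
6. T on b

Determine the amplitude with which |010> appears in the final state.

The amplitude on |010> is sqrt(2)*exp(3*I*pi/4)/2.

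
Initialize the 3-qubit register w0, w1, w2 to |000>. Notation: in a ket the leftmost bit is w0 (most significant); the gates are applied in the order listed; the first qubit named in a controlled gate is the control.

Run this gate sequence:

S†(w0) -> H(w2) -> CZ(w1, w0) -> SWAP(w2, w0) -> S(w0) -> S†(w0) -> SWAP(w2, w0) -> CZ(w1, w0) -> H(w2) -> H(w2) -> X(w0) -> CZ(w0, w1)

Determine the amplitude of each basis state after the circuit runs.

After the circuit, the state carries amplitude sqrt(2)/2 on |100>, sqrt(2)/2 on |101>, and 0 on every other basis state. Key observation: the block from step 2 through step 9 cancels to the identity and can be dropped.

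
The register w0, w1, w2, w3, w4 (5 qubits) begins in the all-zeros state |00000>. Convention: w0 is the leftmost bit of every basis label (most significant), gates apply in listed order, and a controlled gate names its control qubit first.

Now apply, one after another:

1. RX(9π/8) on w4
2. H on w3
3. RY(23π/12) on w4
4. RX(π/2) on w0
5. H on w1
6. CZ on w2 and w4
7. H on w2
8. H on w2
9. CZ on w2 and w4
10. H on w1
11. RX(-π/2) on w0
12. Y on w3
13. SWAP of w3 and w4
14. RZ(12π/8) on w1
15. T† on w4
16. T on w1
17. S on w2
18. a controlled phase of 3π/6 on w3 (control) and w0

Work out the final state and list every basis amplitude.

After the circuit, the state carries amplitude sqrt(2)*sqrt(sqrt(2)/4 + 1/2)*exp(-3*I*pi/4)*sin(7*pi/16)/4 - sqrt(2)*I*sqrt(1/2 - sqrt(2)/4)*exp(-3*I*pi/4)*cos(7*pi/16)/4 - sqrt(6)*I*sqrt(sqrt(2)/4 + 1/2)*exp(-3*I*pi/4)*cos(7*pi/16)/4 - sqrt(6)*sqrt(1/2 - sqrt(2)/4)*exp(-3*I*pi/4)*sin(7*pi/16)/4 on |00000>, -sqrt(6)*sqrt(1/2 - sqrt(2)/4)*sin(7*pi/16)/4 + sqrt(2)*sqrt(sqrt(2)/4 + 1/2)*sin(7*pi/16)/4 - sqrt(6)*I*sqrt(sqrt(2)/4 + 1/2)*cos(7*pi/16)/4 - sqrt(2)*I*sqrt(1/2 - sqrt(2)/4)*cos(7*pi/16)/4 on |00001>, sqrt(6)*sqrt(sqrt(2)/4 + 1/2)*exp(-3*I*pi/4)*sin(7*pi/16)/4 + sqrt(2)*sqrt(1/2 - sqrt(2)/4)*exp(-3*I*pi/4)*sin(7*pi/16)/4 + sqrt(2)*I*sqrt(sqrt(2)/4 + 1/2)*exp(-3*I*pi/4)*cos(7*pi/16)/4 - sqrt(6)*I*sqrt(1/2 - sqrt(2)/4)*exp(-3*I*pi/4)*cos(7*pi/16)/4 on |00010>, sqrt(2)*sqrt(1/2 - sqrt(2)/4)*sin(7*pi/16)/4 + sqrt(6)*sqrt(sqrt(2)/4 + 1/2)*sin(7*pi/16)/4 - sqrt(6)*I*sqrt(1/2 - sqrt(2)/4)*cos(7*pi/16)/4 + sqrt(2)*I*sqrt(sqrt(2)/4 + 1/2)*cos(7*pi/16)/4 on |00011>, and 0 on every other basis state. Key observation: the block from step 4 through step 11 cancels to the identity and can be dropped.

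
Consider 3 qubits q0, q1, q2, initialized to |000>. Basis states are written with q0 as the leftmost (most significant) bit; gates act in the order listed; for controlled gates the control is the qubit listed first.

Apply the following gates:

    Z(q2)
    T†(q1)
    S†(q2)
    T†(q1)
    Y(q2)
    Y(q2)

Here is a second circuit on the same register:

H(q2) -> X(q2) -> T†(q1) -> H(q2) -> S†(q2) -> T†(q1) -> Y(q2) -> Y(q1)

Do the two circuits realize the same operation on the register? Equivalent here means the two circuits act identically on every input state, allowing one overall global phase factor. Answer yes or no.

No — the two circuits implement different unitaries, even allowing a global phase.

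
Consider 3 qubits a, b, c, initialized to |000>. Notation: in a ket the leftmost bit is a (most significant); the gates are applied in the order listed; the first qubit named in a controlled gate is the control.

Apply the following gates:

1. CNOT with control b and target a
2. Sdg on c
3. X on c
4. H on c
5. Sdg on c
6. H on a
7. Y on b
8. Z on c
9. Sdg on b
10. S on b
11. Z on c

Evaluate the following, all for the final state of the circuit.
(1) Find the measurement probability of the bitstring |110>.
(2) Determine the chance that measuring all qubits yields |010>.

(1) The probability of measuring |110> is 1/4. Key observation: gates 8-11 undo each other exactly, leaving only the rest of the circuit to track.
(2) Outcome |010> occurs with probability 1/4.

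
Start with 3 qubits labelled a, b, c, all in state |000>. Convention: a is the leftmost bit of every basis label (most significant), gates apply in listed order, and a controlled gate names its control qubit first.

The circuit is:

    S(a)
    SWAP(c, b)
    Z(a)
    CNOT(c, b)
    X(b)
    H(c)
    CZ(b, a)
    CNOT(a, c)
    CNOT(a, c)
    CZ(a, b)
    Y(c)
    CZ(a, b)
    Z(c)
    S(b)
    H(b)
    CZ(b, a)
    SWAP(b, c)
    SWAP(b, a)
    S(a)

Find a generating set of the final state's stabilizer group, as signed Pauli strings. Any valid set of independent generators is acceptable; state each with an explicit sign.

The final state is stabilized by the group generated by +YII, -IIX, +IZI; other independent generating sets are equally valid.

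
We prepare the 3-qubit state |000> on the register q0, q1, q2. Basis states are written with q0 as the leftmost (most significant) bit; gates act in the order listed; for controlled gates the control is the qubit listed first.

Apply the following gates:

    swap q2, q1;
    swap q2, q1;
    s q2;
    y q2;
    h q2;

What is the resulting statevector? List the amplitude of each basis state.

The resulting statevector has amplitude sqrt(2)*I/2 on |000>, -sqrt(2)*I/2 on |001>, and 0 on every other basis state.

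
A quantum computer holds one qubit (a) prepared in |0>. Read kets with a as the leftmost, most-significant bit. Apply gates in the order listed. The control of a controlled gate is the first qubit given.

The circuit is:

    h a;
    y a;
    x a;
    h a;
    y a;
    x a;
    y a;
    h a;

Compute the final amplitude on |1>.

The final state's coefficient on |1> equals -sqrt(2)*I/2.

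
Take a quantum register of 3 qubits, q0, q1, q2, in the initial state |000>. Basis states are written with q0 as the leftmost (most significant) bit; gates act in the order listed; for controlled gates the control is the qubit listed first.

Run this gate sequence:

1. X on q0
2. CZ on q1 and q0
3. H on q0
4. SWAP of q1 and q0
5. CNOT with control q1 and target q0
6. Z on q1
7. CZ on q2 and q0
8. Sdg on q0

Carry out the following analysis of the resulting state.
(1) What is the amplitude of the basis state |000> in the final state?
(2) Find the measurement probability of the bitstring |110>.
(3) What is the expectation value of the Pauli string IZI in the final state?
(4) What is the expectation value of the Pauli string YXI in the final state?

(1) |000> carries amplitude sqrt(2)/2 in the final state.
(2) The probability of measuring |110> is 1/2.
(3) The expectation value of IZI is 0.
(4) The expectation value of YXI is -1.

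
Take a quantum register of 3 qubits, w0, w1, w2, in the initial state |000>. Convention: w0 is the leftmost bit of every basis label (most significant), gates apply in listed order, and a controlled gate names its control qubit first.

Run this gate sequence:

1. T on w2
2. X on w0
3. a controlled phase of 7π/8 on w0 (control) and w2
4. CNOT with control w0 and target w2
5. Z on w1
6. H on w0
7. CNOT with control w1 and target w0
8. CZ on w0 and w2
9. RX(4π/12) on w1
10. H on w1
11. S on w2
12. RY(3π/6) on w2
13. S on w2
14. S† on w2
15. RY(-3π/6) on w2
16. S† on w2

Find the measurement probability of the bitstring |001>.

A full measurement returns |001> with probability 1/4. Key observation: the block from step 11 through step 16 cancels to the identity and can be dropped.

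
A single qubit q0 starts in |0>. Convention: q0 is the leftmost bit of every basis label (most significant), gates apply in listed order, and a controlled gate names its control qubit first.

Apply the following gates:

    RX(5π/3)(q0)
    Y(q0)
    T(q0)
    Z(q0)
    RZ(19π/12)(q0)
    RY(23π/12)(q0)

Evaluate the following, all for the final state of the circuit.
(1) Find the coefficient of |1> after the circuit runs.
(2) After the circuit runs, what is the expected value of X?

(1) The final state's coefficient on |1> equals sqrt(3)*sqrt(1/2 - sqrt(2)/4)*exp(-19*I*pi/24)/4 - sqrt(sqrt(2)/4 + 1/2)*exp(-19*I*pi/24)/4 - sqrt(3)*I*sqrt(1/2 - sqrt(2)/4)*exp(-23*I*pi/24)/4 - 3*I*sqrt(sqrt(2)/4 + 1/2)*exp(-23*I*pi/24)/4.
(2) The expectation value of X is -5*sqrt(2)/16 + sqrt(6)/16.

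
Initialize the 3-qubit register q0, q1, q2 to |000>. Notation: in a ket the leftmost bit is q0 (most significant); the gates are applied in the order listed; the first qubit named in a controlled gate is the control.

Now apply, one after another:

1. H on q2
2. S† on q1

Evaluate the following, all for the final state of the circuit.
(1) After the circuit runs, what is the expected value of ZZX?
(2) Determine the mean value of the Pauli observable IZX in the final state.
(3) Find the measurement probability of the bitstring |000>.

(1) In the final state, ZZX has expectation 1.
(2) The observable IZX averages to 1.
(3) Outcome |000> occurs with probability 1/2.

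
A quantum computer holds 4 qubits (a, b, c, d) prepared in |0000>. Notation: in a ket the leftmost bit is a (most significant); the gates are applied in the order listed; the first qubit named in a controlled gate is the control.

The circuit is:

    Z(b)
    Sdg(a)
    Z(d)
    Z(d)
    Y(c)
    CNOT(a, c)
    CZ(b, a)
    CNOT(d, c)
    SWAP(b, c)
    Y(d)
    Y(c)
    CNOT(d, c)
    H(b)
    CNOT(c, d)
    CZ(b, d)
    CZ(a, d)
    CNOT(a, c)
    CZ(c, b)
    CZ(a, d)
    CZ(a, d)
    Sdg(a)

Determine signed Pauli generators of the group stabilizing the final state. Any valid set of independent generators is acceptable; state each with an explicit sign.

One valid set of independent stabilizer generators is +IXII, +ZIII, +IIZI, -IIIZ (any independent generating set of the same group is equally correct).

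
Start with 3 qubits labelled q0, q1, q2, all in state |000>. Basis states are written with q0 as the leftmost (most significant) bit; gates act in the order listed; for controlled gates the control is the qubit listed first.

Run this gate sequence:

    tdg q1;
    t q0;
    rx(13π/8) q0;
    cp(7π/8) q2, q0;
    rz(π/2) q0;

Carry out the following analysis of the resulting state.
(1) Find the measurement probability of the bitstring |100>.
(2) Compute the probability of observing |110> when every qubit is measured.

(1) The probability of measuring |100> is sin(3*pi/16)**2.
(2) The probability of measuring |110> is 0.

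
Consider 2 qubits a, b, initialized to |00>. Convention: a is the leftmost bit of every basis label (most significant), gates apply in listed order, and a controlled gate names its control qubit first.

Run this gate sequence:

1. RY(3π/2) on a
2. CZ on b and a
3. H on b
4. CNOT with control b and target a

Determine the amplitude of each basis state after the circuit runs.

The resulting statevector has amplitude -1/2 on |00>, 1/2 on |01>, 1/2 on |10>, -1/2 on |11>.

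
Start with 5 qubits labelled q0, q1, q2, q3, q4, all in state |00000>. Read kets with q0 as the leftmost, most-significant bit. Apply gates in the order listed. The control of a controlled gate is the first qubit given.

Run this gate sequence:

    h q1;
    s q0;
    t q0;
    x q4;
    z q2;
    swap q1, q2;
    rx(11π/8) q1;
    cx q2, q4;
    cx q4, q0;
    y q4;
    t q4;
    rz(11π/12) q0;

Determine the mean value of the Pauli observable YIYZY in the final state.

In the final state, YIYZY has expectation sqrt(3)/2.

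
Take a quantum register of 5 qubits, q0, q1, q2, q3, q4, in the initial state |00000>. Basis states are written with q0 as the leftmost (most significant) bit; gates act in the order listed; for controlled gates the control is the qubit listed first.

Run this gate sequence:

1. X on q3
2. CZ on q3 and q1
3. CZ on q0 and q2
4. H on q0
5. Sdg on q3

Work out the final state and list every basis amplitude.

The resulting statevector has amplitude -sqrt(2)*I/2 on |00010>, -sqrt(2)*I/2 on |10010>, and 0 on every other basis state.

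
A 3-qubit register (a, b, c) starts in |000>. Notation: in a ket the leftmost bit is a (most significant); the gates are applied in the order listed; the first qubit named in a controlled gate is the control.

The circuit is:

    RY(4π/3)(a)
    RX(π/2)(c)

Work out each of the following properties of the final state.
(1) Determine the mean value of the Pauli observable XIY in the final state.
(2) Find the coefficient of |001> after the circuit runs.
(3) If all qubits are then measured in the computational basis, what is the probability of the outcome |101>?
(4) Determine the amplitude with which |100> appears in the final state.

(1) The observable XIY averages to sqrt(3)/2.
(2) The amplitude on |001> is sqrt(2)*I/4.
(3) The probability of measuring |101> is 3/8.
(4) The amplitude on |100> is sqrt(6)/4.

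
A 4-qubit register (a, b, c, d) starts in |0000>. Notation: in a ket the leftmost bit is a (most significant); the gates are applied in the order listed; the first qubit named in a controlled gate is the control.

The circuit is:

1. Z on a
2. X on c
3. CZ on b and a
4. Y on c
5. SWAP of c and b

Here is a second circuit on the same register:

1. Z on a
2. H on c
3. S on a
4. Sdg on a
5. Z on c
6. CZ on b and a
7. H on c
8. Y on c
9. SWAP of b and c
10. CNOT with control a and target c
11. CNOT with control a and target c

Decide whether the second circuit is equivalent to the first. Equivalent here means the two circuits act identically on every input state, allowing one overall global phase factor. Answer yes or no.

Yes — the two circuits implement the same unitary up to a global phase.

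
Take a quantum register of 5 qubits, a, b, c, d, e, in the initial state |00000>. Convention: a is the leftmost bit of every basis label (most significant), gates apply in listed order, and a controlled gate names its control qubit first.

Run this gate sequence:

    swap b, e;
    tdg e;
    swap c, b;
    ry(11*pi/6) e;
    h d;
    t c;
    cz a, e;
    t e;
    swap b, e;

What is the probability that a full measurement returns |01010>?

The probability of measuring |01010> is 1/4 - sqrt(3)/8.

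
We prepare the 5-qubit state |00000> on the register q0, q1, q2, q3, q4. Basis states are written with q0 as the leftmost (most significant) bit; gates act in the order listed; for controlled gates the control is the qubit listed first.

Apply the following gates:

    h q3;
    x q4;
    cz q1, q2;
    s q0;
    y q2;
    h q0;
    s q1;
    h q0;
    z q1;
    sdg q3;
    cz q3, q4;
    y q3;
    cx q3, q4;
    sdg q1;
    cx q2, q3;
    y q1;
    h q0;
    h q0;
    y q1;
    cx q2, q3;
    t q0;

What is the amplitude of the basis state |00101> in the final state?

|00101> carries amplitude sqrt(2)*I/2 in the final state. Key observation: gates 15-20 undo each other exactly, leaving only the rest of the circuit to track.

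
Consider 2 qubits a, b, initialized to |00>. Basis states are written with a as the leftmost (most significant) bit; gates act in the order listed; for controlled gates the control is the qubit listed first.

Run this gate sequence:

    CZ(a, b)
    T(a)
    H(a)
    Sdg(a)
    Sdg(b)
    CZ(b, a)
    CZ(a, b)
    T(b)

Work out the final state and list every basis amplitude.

After the circuit, the state carries amplitude sqrt(2)/2 on |00>, 0 on |01>, -sqrt(2)*I/2 on |10>, 0 on |11>.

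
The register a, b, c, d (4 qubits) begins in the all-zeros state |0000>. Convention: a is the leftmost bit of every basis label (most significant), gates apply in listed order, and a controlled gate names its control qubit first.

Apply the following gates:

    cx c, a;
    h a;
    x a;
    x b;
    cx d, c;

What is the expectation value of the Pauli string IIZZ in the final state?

The expectation value of IIZZ is 1.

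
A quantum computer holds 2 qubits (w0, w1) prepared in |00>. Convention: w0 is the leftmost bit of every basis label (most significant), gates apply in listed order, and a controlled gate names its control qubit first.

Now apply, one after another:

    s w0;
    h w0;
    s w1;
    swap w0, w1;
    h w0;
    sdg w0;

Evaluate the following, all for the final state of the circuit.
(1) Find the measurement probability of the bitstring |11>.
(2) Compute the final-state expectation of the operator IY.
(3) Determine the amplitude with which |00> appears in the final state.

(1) A full measurement returns |11> with probability 1/4.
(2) The expectation value of IY is 0.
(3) The final state's coefficient on |00> equals 1/2.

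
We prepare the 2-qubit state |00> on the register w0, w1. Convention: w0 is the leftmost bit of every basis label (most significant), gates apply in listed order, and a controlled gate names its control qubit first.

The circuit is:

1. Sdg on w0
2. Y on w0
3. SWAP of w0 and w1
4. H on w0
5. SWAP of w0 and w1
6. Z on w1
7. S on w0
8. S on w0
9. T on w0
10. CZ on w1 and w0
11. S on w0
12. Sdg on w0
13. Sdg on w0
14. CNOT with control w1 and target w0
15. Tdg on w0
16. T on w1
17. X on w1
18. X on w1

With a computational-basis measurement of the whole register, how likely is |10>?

Outcome |10> occurs with probability 1/2.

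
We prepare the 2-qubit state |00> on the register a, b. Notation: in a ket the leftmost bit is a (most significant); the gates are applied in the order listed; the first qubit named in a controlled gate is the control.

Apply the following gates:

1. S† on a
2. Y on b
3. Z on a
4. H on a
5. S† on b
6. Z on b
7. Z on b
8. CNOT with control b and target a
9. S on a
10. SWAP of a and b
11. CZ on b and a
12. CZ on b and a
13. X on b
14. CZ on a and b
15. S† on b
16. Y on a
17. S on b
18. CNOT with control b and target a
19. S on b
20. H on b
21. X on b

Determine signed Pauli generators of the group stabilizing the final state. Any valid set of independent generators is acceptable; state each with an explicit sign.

The stabilizer group can be generated by +XZ, +ZX, among other valid generating sets.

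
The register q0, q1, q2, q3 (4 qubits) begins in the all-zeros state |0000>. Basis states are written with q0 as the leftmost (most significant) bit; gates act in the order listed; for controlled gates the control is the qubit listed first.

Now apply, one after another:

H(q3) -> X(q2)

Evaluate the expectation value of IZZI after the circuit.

The observable IZZI averages to -1.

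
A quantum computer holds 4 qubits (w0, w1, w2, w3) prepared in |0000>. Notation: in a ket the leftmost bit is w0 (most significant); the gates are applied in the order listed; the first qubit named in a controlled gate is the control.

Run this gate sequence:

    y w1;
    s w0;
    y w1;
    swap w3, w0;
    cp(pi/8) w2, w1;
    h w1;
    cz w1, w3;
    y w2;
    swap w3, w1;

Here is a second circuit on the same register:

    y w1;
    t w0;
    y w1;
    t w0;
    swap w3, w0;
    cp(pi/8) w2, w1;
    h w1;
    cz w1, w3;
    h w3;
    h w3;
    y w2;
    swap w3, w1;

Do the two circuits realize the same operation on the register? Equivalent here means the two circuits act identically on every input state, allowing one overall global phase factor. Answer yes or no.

Yes: on every input state the two circuits agree up to one overall phase factor.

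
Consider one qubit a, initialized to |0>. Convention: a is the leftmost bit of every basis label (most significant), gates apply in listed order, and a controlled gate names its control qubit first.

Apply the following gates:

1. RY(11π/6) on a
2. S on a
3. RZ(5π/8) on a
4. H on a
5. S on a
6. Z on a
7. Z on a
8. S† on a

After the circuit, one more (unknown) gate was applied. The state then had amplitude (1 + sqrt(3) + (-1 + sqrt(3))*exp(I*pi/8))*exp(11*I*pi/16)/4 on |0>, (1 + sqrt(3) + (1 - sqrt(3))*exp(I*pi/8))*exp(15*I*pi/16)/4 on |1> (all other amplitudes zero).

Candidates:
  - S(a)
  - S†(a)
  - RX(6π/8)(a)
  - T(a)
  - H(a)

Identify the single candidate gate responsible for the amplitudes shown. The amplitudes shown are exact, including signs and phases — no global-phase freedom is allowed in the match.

The applied gate was T(a).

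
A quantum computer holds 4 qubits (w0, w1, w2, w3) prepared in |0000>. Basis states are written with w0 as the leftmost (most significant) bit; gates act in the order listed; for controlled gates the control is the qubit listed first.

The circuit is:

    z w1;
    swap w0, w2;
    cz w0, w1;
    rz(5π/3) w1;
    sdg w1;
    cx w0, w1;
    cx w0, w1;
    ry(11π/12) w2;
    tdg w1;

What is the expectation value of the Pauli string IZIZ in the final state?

In the final state, IZIZ has expectation 1.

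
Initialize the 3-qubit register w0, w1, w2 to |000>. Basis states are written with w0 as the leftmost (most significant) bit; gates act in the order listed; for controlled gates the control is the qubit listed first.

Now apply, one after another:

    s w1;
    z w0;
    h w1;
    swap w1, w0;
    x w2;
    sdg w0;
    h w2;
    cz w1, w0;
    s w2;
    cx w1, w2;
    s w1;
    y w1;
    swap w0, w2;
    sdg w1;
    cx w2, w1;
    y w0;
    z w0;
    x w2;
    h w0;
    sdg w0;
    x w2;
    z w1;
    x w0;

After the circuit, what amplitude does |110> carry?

The final state's coefficient on |110> equals sqrt(2)*(1 + I)/4.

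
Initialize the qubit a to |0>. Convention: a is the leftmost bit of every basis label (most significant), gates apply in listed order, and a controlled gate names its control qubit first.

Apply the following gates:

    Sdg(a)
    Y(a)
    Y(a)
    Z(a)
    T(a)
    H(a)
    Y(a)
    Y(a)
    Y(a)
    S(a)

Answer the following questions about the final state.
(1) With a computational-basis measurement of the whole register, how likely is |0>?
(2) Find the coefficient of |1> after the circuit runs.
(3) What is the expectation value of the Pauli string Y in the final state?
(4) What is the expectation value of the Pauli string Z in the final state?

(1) Outcome |0> occurs with probability 1/2.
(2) |1> carries amplitude -sqrt(2)/2 in the final state.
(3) The observable Y averages to -1.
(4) The expectation value of Z is 0.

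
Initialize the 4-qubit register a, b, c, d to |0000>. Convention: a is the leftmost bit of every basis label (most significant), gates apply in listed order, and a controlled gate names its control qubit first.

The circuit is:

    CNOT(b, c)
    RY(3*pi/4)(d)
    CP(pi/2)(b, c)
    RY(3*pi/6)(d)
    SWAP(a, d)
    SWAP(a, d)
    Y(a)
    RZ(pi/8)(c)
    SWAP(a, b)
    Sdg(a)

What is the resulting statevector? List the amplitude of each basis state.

After the circuit, the state carries amplitude sqrt(2)*(-sqrt(sqrt(2) + 2) + sqrt(2 - sqrt(2)))*exp(7*I*pi/16)/4 on |0100>, sqrt(2)*(sqrt(2 - sqrt(2)) + sqrt(sqrt(2) + 2))*exp(7*I*pi/16)/4 on |0101>, and 0 on every other basis state.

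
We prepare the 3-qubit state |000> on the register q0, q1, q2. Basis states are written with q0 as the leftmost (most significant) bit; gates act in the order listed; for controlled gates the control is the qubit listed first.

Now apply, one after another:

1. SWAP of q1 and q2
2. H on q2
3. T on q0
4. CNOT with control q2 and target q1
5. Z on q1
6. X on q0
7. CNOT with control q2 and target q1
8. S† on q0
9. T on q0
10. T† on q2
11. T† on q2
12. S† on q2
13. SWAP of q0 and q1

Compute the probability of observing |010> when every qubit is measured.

A full measurement returns |010> with probability 1/2.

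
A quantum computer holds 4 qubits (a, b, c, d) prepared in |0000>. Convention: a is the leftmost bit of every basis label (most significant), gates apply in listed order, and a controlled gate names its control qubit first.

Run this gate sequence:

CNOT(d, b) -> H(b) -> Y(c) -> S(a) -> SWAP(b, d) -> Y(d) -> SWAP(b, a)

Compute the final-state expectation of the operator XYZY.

The expectation value of XYZY is 0.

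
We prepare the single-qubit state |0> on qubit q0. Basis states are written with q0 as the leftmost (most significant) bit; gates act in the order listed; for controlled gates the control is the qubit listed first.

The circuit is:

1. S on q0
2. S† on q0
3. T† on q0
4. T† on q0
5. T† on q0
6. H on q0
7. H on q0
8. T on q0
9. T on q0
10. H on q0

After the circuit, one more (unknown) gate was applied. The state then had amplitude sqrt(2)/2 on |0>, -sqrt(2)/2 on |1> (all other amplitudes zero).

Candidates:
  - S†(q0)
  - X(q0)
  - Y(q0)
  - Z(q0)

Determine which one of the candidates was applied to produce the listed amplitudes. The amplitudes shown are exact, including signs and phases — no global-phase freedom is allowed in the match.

The applied gate was Z(q0).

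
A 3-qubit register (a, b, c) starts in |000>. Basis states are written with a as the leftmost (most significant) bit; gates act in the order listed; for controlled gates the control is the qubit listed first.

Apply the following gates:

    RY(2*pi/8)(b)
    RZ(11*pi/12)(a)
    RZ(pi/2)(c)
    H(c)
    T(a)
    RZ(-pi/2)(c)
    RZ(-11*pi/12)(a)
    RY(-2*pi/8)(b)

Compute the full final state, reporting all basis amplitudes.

After the circuit, the state carries amplitude sqrt(2)/2 on |000>, -sqrt(2)*I/2 on |001>, and 0 on every other basis state.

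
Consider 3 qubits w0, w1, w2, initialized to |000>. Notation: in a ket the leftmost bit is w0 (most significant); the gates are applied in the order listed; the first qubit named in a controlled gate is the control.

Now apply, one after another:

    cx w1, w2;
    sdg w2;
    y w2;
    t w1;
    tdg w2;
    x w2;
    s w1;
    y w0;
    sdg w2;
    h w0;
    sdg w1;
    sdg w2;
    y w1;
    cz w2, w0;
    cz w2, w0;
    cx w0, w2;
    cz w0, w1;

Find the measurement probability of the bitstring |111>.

The probability of measuring |111> is 1/2.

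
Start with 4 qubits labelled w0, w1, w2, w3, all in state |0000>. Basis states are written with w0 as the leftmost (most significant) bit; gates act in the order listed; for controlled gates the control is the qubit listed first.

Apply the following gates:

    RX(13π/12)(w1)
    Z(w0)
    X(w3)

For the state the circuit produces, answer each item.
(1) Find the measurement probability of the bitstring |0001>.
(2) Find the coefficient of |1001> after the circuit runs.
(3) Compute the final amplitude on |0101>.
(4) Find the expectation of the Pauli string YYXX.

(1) A full measurement returns |0001> with probability -sqrt(6)/8 - sqrt(2)/8 + 1/2.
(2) The final state's coefficient on |1001> equals 0.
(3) The final state's coefficient on |0101> equals -I*sqrt(3*sqrt(2) + 6)/4 - I*sqrt(2 - sqrt(2))/4.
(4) The expectation value of YYXX is 0.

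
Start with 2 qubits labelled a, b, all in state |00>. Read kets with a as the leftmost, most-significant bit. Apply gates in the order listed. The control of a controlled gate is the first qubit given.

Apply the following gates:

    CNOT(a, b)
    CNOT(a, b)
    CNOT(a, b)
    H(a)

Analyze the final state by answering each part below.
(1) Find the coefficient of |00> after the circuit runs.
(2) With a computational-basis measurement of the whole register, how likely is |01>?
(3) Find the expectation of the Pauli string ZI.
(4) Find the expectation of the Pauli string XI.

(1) |00> carries amplitude sqrt(2)/2 in the final state. Key observation: steps 2-3 multiply out to the identity, so the circuit reduces to the remaining gates.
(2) Outcome |01> occurs with probability 0.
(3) The observable ZI averages to 0.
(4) The observable XI averages to 1.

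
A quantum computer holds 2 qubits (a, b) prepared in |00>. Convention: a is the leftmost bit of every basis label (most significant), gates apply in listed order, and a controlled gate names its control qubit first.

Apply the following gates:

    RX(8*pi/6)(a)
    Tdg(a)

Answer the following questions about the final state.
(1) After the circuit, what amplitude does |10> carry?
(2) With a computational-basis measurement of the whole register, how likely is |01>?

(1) |10> carries amplitude -sqrt(3)*exp(I*pi/4)/2 in the final state.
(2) A full measurement returns |01> with probability 0.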